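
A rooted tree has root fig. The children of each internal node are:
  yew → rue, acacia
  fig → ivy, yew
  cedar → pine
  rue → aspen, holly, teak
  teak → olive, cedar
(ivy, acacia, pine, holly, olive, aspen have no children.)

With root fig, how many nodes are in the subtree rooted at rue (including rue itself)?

7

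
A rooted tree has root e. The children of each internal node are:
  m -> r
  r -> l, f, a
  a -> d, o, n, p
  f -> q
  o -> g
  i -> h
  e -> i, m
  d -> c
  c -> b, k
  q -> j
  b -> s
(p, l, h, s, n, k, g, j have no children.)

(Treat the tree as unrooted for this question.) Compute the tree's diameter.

BFS from h reaches s last, at distance 9; BFS from s confirms no node is farther.
Path: h–i–e–m–r–a–d–c–b–s.

9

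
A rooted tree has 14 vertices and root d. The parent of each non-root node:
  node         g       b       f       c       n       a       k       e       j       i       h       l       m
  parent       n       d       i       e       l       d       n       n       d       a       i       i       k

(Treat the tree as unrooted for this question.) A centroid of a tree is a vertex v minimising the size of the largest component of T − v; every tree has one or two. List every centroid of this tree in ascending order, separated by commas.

i, l

Delete l: the remaining components have sizes 7, 6. Max 7 ≤ 7, so l is a centroid.
i is adjacent to l and is also a centroid (the largest component after removing it is likewise 7).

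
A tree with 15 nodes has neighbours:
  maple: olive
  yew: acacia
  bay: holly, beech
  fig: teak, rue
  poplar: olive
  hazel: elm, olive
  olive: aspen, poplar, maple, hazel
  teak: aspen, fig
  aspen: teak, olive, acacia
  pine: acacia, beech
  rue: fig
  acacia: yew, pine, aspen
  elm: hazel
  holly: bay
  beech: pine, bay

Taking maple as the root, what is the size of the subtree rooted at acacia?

6

Descendants of acacia (including itself): acacia, pine, yew, beech, bay, holly. That's 6.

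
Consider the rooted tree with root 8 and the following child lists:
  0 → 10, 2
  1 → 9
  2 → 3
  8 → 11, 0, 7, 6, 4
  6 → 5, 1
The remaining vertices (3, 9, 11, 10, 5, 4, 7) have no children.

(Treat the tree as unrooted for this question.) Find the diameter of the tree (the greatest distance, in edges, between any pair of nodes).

6

A longest path is 9-1-6-8-0-2-3, with 6 edges.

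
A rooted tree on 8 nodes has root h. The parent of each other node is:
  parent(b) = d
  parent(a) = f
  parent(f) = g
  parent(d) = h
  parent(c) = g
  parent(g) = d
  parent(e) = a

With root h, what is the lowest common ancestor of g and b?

Ancestors of g (toward the root): g, d, h.
Ancestors of b: b, d, h.
The deepest node appearing in both lists is d.

d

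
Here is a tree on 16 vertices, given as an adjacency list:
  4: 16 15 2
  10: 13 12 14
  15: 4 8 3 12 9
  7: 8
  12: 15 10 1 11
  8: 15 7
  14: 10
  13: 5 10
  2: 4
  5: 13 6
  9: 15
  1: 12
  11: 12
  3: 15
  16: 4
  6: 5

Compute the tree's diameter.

A longest path is 6 – 5 – 13 – 10 – 12 – 15 – 4 – 2, with 7 edges.

7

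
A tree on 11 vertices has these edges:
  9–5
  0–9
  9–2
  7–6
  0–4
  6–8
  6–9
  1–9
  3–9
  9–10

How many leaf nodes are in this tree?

8

The leaves are 1, 2, 3, 4, 5, 7, 8, 10.
That is 8 leaves.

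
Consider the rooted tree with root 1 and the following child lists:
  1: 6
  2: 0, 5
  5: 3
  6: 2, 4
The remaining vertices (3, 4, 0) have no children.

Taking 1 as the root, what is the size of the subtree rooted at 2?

4

Descendants of 2 (including itself): 2, 0, 5, 3. That's 4.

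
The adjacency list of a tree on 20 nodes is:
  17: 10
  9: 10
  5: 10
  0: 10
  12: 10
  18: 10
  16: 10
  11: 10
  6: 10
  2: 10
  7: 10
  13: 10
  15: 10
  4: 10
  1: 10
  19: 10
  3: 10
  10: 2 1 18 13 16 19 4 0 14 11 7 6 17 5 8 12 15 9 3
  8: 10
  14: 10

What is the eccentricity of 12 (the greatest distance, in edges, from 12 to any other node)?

The node farthest from 12 is 8 (13, 18, 3, 2, 16, 19, 7, 0, 4, 5, 15, 11, 14, 6, 17, 9, 1 also at distance 2), via 12 – 10 – 8 — 2 edges.

2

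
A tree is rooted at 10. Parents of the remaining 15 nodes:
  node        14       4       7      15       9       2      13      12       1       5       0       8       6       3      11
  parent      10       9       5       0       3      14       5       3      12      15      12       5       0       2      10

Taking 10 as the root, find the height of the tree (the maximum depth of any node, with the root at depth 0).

8

A deepest node is 7, reached by 10 → 14 → 2 → 3 → 12 → 0 → 15 → 5 → 7.
That path has 8 edges, so the height is 8.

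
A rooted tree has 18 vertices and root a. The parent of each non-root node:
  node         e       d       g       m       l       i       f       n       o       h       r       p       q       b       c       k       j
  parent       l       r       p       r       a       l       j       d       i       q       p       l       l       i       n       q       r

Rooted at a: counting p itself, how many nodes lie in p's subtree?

p's subtree: {p, r, g, j, d, m, f, n, c}, size 9.

9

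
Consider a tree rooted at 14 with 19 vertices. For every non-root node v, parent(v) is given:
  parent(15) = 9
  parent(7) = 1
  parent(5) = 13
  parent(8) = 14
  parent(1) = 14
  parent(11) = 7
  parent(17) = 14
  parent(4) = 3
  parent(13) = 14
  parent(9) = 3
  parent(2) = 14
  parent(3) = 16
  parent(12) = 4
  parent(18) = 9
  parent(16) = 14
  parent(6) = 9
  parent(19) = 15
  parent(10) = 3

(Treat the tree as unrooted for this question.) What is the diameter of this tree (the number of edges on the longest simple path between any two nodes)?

8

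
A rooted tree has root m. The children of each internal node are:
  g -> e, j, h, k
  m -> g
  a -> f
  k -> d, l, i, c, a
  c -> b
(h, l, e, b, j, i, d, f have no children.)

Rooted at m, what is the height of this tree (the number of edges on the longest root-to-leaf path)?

4

b sits deepest: m – g – k – c – b — 4 edges from the root.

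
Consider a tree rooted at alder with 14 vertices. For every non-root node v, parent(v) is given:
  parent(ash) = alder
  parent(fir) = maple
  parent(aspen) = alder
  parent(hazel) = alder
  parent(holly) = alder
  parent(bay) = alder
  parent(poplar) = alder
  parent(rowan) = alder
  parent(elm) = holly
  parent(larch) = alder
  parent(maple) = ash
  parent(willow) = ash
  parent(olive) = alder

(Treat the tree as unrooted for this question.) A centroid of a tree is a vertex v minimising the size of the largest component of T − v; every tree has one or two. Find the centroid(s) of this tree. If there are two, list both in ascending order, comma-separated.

alder

Delete alder: the remaining components have sizes 4, 2, 1, 1, 1, 1, 1, 1, 1. Max 4 ≤ 7, so alder is a centroid.
No neighbour of alder does as well, so alder is the unique centroid.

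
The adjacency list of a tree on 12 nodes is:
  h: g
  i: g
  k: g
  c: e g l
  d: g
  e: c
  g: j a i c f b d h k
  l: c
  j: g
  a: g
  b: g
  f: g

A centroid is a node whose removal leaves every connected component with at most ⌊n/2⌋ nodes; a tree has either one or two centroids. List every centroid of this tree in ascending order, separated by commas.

Removing g splits the tree into components of sizes 3, 1, 1, 1, 1, 1, 1, 1, 1; the largest is 3 ≤ ⌊12/2⌋ = 6.
No neighbour of g does as well, so g is the unique centroid.

g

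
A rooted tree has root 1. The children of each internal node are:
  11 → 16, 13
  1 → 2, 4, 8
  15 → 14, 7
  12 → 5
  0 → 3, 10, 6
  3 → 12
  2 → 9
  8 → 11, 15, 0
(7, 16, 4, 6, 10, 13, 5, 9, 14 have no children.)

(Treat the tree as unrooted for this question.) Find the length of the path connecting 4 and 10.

Walking from 4: 4 – 1 – 8 – 0 – 10. Length 4.

4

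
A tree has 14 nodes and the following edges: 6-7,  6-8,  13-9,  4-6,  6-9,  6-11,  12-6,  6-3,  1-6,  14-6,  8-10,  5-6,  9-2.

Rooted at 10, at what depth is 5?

10 → 8 → 6 → 5 — 3 edges.

3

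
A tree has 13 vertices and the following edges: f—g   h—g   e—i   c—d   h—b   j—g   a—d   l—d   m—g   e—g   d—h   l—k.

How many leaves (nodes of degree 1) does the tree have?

8

Exactly 8 nodes have a single neighbour: a, b, c, f, i, j, k, m.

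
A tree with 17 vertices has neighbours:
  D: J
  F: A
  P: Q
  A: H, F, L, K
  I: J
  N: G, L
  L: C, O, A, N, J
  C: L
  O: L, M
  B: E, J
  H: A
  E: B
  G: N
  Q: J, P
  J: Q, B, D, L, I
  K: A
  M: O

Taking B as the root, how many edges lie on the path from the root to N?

Path from B to N: B → J → L → N, which has 3 edges.

3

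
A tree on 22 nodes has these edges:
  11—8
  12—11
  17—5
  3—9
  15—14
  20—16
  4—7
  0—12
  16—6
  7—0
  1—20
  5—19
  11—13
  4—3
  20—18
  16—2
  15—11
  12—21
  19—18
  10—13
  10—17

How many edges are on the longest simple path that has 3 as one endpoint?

Distances from 3 peak at 14, attained at 2 (6 also at distance 14).
3 – 4 – 7 – 0 – 12 – 11 – 13 – 10 – 17 – 5 – 19 – 18 – 20 – 16 – 2

14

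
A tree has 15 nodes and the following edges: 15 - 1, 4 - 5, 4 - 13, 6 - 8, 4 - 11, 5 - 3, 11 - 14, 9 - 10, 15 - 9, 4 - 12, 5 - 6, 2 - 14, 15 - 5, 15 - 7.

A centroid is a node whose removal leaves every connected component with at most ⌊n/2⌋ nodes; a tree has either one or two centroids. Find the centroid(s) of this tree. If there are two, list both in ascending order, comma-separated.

5

Removing 5 splits the tree into components of sizes 6, 5, 2, 1; the largest is 6 ≤ ⌊15/2⌋ = 7.
Every other node leaves some component of size > 7, so the centroid is unique.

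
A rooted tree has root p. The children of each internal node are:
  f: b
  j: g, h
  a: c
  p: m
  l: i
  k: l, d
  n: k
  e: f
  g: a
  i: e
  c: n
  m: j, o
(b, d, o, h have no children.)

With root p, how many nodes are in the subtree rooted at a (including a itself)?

10

a's subtree: {a, c, n, k, l, d, i, e, f, b}, size 10.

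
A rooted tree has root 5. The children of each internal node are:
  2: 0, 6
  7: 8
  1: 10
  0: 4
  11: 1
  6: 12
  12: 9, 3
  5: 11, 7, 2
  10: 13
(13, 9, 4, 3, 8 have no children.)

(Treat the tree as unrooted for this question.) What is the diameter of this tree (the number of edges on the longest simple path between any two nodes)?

Starting from 13, a farthest node is 9 at distance 8.
One longest path: 13 – 10 – 1 – 11 – 5 – 2 – 6 – 12 – 9.
So the diameter is 8.

8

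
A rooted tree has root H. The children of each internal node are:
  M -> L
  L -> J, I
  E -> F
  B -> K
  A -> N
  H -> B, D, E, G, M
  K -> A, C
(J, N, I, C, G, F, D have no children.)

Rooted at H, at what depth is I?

H → M → L → I — 3 edges.

3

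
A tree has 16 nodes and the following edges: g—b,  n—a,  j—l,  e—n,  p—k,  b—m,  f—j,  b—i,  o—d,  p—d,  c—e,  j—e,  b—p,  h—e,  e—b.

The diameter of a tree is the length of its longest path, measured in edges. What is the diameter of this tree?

6

A longest path is o-d-p-b-e-j-f, with 6 edges.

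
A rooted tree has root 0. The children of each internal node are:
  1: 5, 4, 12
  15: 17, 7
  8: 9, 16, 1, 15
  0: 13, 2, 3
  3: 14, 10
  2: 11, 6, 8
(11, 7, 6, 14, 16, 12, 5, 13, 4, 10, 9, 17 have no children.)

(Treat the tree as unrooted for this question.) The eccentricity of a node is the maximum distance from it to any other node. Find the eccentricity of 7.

6

A farthest node from 7 is 14 (10 also at distance 6).
The path 7–15–8–2–0–3–14 has 6 edges.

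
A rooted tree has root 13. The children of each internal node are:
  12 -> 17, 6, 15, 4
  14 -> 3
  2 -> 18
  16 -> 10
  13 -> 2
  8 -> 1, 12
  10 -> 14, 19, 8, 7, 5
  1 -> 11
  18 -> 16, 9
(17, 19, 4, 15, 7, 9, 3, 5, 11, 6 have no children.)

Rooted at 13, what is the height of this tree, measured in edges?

7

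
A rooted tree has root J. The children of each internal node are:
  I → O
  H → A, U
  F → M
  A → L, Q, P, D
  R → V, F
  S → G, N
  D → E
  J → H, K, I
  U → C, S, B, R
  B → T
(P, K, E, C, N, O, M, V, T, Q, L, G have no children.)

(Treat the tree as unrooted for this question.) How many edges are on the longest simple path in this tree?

Starting from E, a farthest node is M at distance 7.
One longest path: E – D – A – H – U – R – F – M.
So the diameter is 7.

7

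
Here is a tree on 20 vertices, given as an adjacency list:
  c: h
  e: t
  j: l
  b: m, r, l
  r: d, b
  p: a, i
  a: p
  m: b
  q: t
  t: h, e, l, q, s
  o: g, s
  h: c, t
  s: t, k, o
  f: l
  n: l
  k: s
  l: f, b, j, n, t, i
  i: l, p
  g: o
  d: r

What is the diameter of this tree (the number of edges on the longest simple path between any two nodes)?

Starting from d, a farthest node is g at distance 7.
One longest path: d-r-b-l-t-s-o-g.
So the diameter is 7.

7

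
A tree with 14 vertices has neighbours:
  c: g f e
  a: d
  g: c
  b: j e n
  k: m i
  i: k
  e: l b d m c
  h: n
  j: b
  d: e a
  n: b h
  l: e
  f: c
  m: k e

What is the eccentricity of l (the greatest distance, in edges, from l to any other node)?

4

The node farthest from l is h (i also at distance 4), via l-e-b-n-h — 4 edges.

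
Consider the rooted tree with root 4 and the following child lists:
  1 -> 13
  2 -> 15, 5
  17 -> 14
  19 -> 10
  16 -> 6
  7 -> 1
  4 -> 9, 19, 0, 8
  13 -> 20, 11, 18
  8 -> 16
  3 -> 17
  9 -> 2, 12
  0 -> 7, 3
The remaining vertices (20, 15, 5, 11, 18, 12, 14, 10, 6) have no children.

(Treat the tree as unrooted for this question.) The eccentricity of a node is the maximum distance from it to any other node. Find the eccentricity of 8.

6

Distances from 8 peak at 6, attained at 11 (20, 18 also at distance 6).
8–4–0–7–1–13–11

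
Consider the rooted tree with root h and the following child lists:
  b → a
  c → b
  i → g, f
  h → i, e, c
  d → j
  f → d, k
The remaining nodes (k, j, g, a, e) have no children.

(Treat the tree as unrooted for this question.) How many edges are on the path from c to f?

3

The path is c–h–i–f, which has 3 edges.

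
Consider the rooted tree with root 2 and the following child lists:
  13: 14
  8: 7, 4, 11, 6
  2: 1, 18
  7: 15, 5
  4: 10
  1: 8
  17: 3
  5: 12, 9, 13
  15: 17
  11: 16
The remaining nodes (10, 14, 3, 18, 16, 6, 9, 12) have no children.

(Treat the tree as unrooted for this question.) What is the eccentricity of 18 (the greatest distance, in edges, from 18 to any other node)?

7

The node farthest from 18 is 3 (14 also at distance 7), via 18 – 2 – 1 – 8 – 7 – 15 – 17 – 3 — 7 edges.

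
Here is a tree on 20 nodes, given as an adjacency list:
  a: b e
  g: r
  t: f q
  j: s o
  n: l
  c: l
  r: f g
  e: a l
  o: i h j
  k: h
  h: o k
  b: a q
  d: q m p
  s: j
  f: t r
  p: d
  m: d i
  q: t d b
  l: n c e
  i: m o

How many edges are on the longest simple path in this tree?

11

A longest path is s-j-o-i-m-d-q-b-a-e-l-n, with 11 edges.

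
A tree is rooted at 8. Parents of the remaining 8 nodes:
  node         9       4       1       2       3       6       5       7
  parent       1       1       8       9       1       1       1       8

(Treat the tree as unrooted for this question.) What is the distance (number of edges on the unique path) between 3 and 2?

The path is 3–1–9–2, which has 3 edges.

3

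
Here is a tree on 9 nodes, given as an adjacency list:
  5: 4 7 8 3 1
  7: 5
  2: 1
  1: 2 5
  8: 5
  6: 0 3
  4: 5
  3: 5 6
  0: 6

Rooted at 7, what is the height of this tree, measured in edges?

A deepest node is 0, reached by 7 → 5 → 3 → 6 → 0.
That path has 4 edges, so the height is 4.

4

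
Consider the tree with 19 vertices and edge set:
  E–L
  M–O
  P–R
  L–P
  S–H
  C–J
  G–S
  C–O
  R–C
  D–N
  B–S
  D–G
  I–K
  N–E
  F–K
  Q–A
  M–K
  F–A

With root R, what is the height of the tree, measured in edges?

A deepest node is H, reached by R – P – L – E – N – D – G – S – H.
That path has 8 edges, so the height is 8.

8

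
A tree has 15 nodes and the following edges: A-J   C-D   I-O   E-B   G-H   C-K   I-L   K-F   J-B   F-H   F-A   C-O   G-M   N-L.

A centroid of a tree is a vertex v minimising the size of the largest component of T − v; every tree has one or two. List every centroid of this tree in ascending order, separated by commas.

F

Removing F splits the tree into components of sizes 7, 4, 3; the largest is 7 ≤ ⌊15/2⌋ = 7.
No neighbour of F does as well, so F is the unique centroid.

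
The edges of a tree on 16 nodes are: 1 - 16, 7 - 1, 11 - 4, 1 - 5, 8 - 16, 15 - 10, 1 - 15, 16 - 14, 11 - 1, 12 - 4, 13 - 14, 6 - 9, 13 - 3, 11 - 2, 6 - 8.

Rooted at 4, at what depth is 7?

3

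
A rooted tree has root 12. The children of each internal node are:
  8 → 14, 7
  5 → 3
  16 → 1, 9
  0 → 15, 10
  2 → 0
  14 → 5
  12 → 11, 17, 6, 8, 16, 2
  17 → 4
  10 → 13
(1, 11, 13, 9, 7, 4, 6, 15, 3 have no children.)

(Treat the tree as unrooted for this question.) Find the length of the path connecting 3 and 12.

4

The path is 3–5–14–8–12, which has 4 edges.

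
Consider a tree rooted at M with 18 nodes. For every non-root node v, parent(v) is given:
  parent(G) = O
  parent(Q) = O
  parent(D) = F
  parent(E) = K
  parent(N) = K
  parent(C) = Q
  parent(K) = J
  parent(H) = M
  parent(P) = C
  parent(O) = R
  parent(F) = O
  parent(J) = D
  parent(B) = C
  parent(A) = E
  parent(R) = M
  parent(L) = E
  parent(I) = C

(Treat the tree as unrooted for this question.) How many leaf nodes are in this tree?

Exactly 8 nodes have a single neighbour: A, B, G, H, I, L, N, P.

8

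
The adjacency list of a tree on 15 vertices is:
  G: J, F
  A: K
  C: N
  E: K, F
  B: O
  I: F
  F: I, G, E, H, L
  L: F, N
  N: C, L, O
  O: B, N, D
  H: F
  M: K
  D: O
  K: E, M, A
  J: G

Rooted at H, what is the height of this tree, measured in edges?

5

D sits deepest: H → F → L → N → O → D — 5 edges from the root.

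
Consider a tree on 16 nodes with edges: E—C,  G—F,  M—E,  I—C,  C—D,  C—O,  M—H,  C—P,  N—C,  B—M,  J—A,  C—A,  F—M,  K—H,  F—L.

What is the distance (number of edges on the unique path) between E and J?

3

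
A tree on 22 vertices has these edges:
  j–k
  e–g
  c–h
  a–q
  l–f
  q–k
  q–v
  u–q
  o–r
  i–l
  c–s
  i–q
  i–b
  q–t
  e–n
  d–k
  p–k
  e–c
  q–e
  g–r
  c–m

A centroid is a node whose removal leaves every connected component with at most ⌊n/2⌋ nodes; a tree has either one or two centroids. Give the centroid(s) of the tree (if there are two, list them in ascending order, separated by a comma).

Removing q splits the tree into components of sizes 9, 4, 4, 1, 1, 1, 1; the largest is 9 ≤ ⌊22/2⌋ = 11.
No neighbour of q does as well, so q is the unique centroid.

q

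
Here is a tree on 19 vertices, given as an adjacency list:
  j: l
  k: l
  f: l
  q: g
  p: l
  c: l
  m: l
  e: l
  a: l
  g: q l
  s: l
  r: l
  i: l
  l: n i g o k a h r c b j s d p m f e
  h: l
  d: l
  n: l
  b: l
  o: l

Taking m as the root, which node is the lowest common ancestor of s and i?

l

Ancestors of s (toward the root): s, l, m.
Ancestors of i: i, l, m.
The deepest node appearing in both lists is l.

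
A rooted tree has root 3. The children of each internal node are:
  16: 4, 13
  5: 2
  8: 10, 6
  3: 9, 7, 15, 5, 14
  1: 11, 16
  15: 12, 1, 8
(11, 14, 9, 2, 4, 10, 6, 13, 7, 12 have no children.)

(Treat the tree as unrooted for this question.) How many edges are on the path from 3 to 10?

3 – 15 – 8 – 10: 3 edges.

3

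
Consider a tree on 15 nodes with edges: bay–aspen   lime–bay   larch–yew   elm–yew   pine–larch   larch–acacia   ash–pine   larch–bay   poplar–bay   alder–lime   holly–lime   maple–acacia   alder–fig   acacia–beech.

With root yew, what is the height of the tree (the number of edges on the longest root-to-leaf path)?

fig sits deepest: yew → larch → bay → lime → alder → fig — 5 edges from the root.

5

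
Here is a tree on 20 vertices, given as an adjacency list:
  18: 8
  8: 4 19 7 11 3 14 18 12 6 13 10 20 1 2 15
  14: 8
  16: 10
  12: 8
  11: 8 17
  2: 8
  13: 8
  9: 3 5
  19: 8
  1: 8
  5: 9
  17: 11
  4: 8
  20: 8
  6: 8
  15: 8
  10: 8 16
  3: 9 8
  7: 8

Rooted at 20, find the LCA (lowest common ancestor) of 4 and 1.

8

Path 4→root: 4 8 20; path 1→root: 1 8 20.
First common node: 8.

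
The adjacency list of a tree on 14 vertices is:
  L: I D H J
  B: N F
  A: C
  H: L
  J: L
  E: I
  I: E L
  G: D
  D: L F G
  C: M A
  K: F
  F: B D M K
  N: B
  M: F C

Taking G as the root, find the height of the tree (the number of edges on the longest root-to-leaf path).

5

A sits deepest: G → D → F → M → C → A — 5 edges from the root.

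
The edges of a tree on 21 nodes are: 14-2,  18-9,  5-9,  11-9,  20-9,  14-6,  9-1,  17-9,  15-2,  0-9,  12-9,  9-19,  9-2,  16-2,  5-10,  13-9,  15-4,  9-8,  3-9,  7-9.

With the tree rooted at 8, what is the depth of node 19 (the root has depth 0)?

Climbing from 19 to the root: 19 – 9 – 8. That's 2 steps.

2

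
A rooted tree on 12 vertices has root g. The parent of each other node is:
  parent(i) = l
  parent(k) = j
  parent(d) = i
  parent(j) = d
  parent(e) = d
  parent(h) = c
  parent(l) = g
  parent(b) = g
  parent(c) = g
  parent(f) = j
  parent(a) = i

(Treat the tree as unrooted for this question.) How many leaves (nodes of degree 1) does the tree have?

6

Exactly 6 nodes have a single neighbour: a, b, e, f, h, k.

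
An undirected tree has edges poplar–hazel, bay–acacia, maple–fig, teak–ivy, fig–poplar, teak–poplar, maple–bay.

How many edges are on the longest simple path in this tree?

BFS from ivy reaches acacia last, at distance 6; BFS from acacia confirms no node is farther.
Path: ivy - teak - poplar - fig - maple - bay - acacia.

6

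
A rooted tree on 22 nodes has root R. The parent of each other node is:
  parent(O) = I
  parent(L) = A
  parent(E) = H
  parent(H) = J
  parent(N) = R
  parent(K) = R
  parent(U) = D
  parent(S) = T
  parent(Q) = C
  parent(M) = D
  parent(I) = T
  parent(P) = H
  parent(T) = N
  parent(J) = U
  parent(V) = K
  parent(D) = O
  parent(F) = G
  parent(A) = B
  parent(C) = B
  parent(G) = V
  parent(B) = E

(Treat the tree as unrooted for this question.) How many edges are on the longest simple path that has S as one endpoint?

The node farthest from S is Q (L also at distance 11), via S–T–I–O–D–U–J–H–E–B–C–Q — 11 edges.

11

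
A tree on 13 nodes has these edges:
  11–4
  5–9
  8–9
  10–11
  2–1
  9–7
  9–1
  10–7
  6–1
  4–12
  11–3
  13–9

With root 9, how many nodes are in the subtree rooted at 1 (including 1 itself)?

3

1's subtree: {1, 6, 2}, size 3.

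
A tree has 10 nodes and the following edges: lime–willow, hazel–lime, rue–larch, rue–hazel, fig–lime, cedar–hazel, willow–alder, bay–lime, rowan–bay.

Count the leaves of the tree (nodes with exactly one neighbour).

5

Exactly 5 nodes have a single neighbour: alder, cedar, fig, larch, rowan.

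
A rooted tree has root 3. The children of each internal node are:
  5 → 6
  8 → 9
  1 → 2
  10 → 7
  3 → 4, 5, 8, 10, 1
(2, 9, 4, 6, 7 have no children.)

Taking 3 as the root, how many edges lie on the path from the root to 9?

Path from 3 to 9: 3 → 8 → 9, which has 2 edges.

2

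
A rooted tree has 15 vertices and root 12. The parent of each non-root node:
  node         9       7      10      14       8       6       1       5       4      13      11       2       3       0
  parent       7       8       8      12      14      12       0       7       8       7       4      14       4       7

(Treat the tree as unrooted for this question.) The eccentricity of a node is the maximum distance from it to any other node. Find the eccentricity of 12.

Distances from 12 peak at 5, attained at 1.
12 – 14 – 8 – 7 – 0 – 1

5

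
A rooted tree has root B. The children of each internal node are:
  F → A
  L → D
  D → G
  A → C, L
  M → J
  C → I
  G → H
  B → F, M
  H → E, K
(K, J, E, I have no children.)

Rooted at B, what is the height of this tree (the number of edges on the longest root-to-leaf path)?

K sits deepest: B–F–A–L–D–G–H–K — 7 edges from the root.

7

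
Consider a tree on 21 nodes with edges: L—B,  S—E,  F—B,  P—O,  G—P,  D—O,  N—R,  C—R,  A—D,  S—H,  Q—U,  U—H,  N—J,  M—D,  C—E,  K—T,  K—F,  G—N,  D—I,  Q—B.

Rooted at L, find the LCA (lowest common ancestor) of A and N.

Path A→root: A D O P G N R C E S H U Q B L; path N→root: N R C E S H U Q B L.
First common node: N.

N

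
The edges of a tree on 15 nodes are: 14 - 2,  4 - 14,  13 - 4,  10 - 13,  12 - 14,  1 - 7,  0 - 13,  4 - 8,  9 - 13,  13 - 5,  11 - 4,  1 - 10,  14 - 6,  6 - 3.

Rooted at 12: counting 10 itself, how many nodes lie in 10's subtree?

3

Descendants of 10 (including itself): 10, 1, 7. That's 3.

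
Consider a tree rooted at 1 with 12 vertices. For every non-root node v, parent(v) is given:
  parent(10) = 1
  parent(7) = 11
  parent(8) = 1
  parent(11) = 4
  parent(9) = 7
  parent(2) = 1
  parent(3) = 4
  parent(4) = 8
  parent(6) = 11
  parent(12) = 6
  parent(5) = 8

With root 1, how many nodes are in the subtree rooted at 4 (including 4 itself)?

The subtree rooted at 4 contains: 4, 11, 3, 7, 6, 9, 12 — 7 nodes.

7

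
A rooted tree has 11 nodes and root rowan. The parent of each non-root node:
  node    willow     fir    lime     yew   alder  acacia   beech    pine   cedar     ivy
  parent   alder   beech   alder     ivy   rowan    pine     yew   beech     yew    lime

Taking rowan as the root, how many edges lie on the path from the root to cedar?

Climbing from cedar to the root: cedar–yew–ivy–lime–alder–rowan. That's 5 steps.

5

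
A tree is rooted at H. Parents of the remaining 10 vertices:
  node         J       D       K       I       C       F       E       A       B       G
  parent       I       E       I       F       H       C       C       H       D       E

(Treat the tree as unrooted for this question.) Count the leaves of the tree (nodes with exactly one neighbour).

Exactly 5 nodes have a single neighbour: A, B, G, J, K.

5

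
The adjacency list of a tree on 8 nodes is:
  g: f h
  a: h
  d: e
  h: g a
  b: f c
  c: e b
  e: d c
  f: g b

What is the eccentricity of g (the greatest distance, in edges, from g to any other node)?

5

The node farthest from g is d, via g-f-b-c-e-d — 5 edges.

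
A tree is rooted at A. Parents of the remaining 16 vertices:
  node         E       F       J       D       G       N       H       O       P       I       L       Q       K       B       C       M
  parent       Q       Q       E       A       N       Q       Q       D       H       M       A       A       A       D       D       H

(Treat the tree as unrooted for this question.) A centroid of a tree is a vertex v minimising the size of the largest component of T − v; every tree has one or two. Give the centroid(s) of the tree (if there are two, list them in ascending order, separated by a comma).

Q

Removing Q splits the tree into components of sizes 7, 4, 2, 2, 1; the largest is 7 ≤ ⌊17/2⌋ = 8.
No neighbour of Q does as well, so Q is the unique centroid.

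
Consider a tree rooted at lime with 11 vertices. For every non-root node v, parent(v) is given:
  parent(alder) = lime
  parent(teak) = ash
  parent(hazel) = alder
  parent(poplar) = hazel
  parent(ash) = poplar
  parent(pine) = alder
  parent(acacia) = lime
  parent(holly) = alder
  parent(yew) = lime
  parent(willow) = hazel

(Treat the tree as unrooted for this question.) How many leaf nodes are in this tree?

6

Degree-1 nodes: acacia, holly, pine, teak, willow, yew — 6 of them.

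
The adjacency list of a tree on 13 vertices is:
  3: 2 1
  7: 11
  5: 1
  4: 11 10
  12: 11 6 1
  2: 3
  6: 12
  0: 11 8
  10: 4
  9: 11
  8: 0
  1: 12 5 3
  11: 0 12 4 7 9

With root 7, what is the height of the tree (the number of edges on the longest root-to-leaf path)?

2 sits deepest: 7 → 11 → 12 → 1 → 3 → 2 — 5 edges from the root.

5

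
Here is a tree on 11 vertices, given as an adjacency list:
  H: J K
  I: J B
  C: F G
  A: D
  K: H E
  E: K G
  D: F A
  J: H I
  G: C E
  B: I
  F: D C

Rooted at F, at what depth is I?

7

Path from F to I: F → C → G → E → K → H → J → I, which has 7 edges.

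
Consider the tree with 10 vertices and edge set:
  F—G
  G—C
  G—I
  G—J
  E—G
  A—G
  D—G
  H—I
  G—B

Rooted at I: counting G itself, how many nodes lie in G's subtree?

8

The subtree rooted at G contains: G, C, A, J, F, B, D, E — 8 nodes.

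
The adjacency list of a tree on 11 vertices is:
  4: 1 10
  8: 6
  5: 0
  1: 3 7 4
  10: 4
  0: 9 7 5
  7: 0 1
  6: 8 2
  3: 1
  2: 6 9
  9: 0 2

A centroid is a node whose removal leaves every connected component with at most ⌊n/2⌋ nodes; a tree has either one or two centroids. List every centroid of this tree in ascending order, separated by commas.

Delete 0: the remaining components have sizes 5, 4, 1. Max 5 ≤ 5, so 0 is a centroid.
Every other node leaves some component of size > 5, so the centroid is unique.

0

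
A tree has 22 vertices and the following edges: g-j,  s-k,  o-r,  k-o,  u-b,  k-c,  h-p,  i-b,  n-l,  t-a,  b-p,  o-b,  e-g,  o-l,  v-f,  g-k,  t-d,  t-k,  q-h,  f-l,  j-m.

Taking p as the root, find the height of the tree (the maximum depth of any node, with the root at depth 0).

A deepest node is m, reached by p-b-o-k-g-j-m.
That path has 6 edges, so the height is 6.

6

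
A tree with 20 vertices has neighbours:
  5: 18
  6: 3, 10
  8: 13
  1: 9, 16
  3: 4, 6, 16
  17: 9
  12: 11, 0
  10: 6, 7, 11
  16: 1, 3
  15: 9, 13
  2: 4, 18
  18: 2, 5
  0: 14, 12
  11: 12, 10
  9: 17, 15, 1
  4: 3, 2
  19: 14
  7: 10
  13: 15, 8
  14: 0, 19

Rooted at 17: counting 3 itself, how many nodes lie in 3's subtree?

The subtree rooted at 3 contains: 3, 4, 6, 2, 10, 18, 7, 11, 5, 12, 0, 14, 19 — 13 nodes.

13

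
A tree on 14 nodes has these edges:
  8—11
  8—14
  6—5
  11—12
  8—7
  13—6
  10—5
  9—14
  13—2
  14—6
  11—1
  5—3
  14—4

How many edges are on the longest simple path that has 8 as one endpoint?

A farthest node from 8 is 2 (3, 10 also at distance 4).
The path 8 – 14 – 6 – 13 – 2 has 4 edges.

4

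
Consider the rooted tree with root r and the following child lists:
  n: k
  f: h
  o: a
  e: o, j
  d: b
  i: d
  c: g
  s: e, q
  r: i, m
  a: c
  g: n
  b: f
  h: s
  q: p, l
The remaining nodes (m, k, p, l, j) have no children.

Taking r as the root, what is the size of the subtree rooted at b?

15

Descendants of b (including itself): b, f, h, s, q, e, p, l, j, o, a, c, g, n, k. That's 15.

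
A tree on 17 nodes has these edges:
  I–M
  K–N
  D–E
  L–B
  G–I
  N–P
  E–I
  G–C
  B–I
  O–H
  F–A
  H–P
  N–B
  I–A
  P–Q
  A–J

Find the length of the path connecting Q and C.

6

The path is Q–P–N–B–I–G–C, which has 6 edges.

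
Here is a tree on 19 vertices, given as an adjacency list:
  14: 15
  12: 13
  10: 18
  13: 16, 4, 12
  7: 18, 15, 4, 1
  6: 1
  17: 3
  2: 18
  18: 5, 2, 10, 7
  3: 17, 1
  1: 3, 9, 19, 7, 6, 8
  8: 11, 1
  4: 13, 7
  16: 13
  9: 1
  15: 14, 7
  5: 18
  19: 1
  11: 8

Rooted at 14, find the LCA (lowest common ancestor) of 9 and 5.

Path 9→root: 9 1 7 15 14; path 5→root: 5 18 7 15 14.
First common node: 7.

7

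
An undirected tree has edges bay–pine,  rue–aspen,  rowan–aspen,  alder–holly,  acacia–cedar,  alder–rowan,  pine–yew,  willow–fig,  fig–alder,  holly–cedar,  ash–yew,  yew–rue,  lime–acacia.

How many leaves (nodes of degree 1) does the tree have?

Degree-1 nodes: ash, bay, lime, willow — 4 of them.

4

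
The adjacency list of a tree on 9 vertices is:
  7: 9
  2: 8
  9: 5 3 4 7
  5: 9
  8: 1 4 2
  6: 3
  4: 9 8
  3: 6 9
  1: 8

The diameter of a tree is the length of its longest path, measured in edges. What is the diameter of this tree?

5

A longest path is 1 – 8 – 4 – 9 – 3 – 6, with 5 edges.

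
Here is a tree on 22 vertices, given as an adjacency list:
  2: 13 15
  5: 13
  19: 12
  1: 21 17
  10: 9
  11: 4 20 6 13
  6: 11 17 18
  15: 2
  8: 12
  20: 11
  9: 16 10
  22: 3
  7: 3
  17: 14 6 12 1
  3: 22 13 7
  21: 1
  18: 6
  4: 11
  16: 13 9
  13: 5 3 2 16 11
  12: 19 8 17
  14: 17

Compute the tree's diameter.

8

BFS from 8 reaches 10 last, at distance 8; BFS from 10 confirms no node is farther.
Path: 8-12-17-6-11-13-16-9-10.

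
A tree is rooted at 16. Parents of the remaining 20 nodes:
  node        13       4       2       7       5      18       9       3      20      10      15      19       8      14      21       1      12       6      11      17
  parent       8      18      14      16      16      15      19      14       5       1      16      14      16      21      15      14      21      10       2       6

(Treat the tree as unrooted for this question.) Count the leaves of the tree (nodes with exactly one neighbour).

Degree-1 nodes: 3, 4, 7, 9, 11, 12, 13, 17, 20 — 9 of them.

9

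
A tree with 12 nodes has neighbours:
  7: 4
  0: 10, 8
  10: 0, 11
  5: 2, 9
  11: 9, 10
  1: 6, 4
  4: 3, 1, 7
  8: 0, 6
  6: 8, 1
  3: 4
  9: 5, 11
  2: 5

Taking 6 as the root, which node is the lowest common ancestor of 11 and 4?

6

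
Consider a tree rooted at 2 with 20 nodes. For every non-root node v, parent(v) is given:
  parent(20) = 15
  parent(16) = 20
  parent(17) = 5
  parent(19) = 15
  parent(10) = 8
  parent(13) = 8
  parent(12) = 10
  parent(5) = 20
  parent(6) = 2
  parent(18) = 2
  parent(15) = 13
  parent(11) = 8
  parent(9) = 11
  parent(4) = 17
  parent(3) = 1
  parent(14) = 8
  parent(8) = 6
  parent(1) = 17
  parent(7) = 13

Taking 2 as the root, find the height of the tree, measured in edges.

9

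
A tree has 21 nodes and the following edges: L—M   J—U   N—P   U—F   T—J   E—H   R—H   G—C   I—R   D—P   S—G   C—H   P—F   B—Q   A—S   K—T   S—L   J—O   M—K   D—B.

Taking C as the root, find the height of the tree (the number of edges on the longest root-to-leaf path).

The longest root-to-leaf path is C → G → S → L → M → K → T → J → U → F → P → D → B → Q (13 edges).

13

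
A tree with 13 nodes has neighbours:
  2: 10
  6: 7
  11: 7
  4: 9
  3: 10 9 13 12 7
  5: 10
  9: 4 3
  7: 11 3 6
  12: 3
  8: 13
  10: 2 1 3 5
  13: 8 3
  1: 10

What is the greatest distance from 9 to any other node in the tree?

3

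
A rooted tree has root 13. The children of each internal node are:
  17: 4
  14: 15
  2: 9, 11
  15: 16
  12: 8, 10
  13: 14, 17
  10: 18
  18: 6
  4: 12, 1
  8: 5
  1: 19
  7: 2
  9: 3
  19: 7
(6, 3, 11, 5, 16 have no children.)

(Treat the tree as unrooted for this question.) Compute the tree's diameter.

11

Starting from 3, a farthest node is 16 at distance 11.
One longest path: 3 - 9 - 2 - 7 - 19 - 1 - 4 - 17 - 13 - 14 - 15 - 16.
So the diameter is 11.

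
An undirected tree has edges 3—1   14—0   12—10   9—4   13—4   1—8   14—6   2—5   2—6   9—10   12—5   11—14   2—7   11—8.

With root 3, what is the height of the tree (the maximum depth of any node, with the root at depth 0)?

The longest root-to-leaf path is 3 – 1 – 8 – 11 – 14 – 6 – 2 – 5 – 12 – 10 – 9 – 4 – 13 (12 edges).

12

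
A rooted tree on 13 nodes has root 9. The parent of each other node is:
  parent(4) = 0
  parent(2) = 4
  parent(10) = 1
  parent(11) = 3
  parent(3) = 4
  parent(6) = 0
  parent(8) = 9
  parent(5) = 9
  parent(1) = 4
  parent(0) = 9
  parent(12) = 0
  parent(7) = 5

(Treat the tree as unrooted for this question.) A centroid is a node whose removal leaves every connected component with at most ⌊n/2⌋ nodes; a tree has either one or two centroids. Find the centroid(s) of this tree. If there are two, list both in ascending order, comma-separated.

0

If 0 is removed the pieces have sizes 6, 4, 1, 1, all ≤ ⌊13/2⌋ = 6.
No neighbour of 0 does as well, so 0 is the unique centroid.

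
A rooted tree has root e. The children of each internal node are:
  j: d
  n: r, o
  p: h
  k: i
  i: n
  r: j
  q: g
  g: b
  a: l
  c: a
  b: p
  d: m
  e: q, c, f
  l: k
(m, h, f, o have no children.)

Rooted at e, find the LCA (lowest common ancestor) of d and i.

d's ancestor chain is d, j, r, n, i, k, l, a, c, e and i's is i, k, l, a, c, e; they first meet at i.

i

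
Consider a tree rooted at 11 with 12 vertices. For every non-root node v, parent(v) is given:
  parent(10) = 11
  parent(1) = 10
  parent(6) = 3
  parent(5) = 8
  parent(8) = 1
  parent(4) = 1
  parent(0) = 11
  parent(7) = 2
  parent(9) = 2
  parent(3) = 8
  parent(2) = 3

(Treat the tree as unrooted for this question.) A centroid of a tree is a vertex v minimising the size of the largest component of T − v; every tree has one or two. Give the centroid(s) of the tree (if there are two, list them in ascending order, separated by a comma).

8

Removing 8 splits the tree into components of sizes 5, 5, 1; the largest is 5 ≤ ⌊12/2⌋ = 6.
Every other node leaves some component of size > 6, so the centroid is unique.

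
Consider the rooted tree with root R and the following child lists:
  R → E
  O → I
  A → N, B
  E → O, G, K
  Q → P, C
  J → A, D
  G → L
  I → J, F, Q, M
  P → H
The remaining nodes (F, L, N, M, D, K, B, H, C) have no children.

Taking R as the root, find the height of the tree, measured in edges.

6

H sits deepest: R – E – O – I – Q – P – H — 6 edges from the root.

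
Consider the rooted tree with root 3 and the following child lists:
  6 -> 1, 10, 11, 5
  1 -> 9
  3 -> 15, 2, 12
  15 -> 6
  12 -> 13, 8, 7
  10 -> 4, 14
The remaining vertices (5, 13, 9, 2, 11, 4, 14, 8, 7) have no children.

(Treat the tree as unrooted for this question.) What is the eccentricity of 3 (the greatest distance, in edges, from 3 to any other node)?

4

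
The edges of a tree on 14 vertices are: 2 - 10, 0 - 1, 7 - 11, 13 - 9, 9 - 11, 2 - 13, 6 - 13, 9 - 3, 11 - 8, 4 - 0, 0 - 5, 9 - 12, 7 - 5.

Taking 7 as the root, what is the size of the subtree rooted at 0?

3

Descendants of 0 (including itself): 0, 4, 1. That's 3.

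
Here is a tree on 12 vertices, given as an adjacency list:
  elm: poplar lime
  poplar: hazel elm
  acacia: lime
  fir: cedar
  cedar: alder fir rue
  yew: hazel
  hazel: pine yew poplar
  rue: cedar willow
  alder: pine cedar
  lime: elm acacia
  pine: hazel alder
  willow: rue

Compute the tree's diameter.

9

BFS from acacia reaches willow last, at distance 9; BFS from willow confirms no node is farther.
Path: acacia-lime-elm-poplar-hazel-pine-alder-cedar-rue-willow.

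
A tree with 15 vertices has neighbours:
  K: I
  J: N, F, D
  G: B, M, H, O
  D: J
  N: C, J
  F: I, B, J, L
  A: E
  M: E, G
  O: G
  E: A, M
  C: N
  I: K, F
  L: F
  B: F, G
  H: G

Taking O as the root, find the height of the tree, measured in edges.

6

A deepest node is C, reached by O – G – B – F – J – N – C.
That path has 6 edges, so the height is 6.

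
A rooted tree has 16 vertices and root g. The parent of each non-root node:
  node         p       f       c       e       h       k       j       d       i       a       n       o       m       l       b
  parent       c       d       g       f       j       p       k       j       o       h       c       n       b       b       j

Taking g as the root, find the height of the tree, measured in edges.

The longest root-to-leaf path is g – c – p – k – j – d – f – e (7 edges).

7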